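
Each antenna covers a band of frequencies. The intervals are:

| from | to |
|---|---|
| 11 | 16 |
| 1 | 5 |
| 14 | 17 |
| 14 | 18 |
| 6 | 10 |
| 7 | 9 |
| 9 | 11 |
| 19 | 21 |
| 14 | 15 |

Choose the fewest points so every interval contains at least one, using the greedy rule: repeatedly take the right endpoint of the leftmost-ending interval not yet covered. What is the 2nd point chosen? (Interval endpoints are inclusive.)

By right end: [1,5]  [7,9]  [6,10]  [9,11]  [14,15]  [11,16]  [14,17]  [14,18]  [19,21]
[1,5] uncovered → point at 5; [7,9] uncovered → point at 9; [14,15] uncovered → point at 15; [19,21] uncovered → point at 21.
Points: 5, 9, 15, 21 (4 total).

9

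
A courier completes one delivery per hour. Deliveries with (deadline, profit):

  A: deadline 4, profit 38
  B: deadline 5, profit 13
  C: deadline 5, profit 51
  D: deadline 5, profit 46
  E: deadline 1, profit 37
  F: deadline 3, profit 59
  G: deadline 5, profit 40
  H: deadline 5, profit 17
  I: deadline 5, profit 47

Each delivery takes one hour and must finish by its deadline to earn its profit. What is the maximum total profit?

243

Take jobs in profit order; each goes to the latest open slot no later than its deadline.
Profit order: F=59 C=51 I=47 D=46 G=40 A=38 E=37 H=17 B=13
Assign: F→slot 3, C→slot 5, I→slot 4, D→slot 2, G→slot 1, A skipped, E skipped, H skipped, B skipped.
Slots: [1:G] [2:D] [3:F] [4:I] [5:C]
Profit = 40 + 46 + 59 + 47 + 51 = 243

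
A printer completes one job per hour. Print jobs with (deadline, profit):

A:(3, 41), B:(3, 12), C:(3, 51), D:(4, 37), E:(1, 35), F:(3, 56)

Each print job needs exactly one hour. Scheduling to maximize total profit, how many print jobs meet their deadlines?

4

By profit: F(d3,56), C(d3,51), A(d3,41), D(d4,37), E(d1,35), B(d3,12)
F→slot 3; C→slot 2; A→slot 1; D→slot 4; E skipped; B skipped.
4 of 6 scheduled.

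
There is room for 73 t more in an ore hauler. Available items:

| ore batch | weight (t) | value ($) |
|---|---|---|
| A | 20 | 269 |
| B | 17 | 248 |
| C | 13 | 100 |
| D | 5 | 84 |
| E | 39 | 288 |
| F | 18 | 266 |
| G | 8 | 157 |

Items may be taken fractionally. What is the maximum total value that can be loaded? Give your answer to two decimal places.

Greedy by value/weight ratio, highest first.
Order: G (157/8=19.62) > D (84/5=16.80) > F (266/18=14.78) > B (248/17=14.59) > A (269/20=13.45) > C (100/13=7.69) > E (288/39=7.38)
Fill: take G (8 @ 157) → take D (5 @ 84) → take F (18 @ 266) → take B (17 @ 248) → take A (20 @ 269) → take 5/13 of C → 38.46; 73/73 used.
Total value = 1062.46

1062.46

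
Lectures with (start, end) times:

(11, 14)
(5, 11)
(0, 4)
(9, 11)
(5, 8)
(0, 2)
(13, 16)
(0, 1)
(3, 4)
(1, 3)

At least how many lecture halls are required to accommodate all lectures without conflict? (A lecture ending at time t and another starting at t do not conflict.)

Count concurrent intervals with a sweep; the peak is the room count.
Events (time:±→running): 0:+→1 0:+→2 0:+→3 … peak 3.

3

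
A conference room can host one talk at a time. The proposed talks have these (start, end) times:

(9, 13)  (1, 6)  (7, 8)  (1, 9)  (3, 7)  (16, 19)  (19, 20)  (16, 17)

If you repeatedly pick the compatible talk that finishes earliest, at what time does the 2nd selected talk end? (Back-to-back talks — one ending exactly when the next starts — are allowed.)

Greedy by earliest finish: after sorting by end time, pick each interval compatible with the last pick.
Sorted by end: (1,6)  (3,7)  (7,8)  (1,9)  (9,13)  (16,17)  (16,19)  (19,20)
take (1,6); take (7,8); take (9,13); take (16,17); skip (16,19); take (19,20).
Selected: (1,6) (7,8) (9,13) (16,17) (19,20)

8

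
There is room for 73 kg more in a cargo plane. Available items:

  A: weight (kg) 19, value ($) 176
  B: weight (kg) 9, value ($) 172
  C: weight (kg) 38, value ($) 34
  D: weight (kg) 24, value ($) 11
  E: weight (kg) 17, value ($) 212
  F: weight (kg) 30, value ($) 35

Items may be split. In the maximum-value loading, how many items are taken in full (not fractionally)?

Sort by value per unit weight and fill in that order.
Ratios (sorted): B 19.11, E 12.47, A 9.26, F 1.17, C 0.89, D 0.46
take B (9 @ 172); take E (17 @ 212); take A (19 @ 176); take 28/30 of F → 32.67. Capacity used 73/73.
3 item(s) taken whole; one partial (take 28/30 of F).

3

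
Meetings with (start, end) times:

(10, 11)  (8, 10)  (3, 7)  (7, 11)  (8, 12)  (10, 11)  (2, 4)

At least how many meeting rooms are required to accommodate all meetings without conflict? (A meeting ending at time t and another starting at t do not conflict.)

4

The answer is the maximum number of intervals overlapping at any instant.
starts: [2, 3, 7, 8, 8, 10, 10]
ends:   [4, 7, 10, 11, 11, 11, 12]
s2→1 s3→2 e4→1 e7→0 s7→1 s8→2 s8→3 e10→2 s10→3 s10→4  — peak 4.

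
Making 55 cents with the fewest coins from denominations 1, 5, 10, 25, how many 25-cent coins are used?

55 = 2×25 + 1×5
Count of 25: 2

2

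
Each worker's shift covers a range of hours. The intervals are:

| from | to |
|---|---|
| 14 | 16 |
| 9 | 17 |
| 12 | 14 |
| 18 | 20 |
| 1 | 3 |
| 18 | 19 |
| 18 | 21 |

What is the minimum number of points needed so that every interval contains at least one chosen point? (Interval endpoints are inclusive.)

Process intervals by earliest right end; each time one isn't hit yet, stab at its right endpoint.
Sorted: [1,3] [12,14] [14,16] [9,17] [18,19] [18,20] [18,21]
{[1,3]} hit by 3; {[12,14],[14,16],[9,17]} hit by 14; {[18,19],[18,20],[18,21]} hit by 19.
Points: 3, 14, 19 (3 total).

3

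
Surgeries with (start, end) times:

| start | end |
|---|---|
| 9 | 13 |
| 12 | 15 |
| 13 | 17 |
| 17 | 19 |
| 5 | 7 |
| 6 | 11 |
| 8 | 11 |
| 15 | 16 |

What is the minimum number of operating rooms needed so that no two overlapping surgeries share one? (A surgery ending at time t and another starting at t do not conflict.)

Count concurrent intervals with a sweep; the peak is the room count.
starts: [5, 6, 8, 9, 12, 13, 15, 17]
ends:   [7, 11, 11, 13, 15, 16, 17, 19]
s5→1 s6→2 e7→1 s8→2 s9→3  — peak 3.

3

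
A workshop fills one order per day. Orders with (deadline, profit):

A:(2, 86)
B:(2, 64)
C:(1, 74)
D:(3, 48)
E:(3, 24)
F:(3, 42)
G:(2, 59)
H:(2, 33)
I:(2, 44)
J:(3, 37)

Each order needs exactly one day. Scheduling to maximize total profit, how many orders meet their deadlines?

Take jobs in profit order; each goes to the latest open slot no later than its deadline.
By profit: A(d2,86), C(d1,74), B(d2,64), G(d2,59), D(d3,48), I(d2,44), F(d3,42), J(d3,37), H(d2,33), E(d3,24)
A→slot 2; C→slot 1; B skipped; G skipped; D→slot 3; I skipped; F skipped; J skipped; H skipped; E skipped.
3 of 10 scheduled.

3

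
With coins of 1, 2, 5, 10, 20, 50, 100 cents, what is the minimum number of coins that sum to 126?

4

Greedy: take as many of the largest coin as possible, then repeat with the remainder.
126 = 1×100 + 1×20 + 1×5 + 1×1
Total coins = 1 + 1 + 1 + 1 = 4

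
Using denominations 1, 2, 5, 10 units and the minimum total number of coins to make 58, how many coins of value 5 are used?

1

Greedy: take as many of the largest coin as possible, then repeat with the remainder.
58 − 5×10→8 − 1×5→3 − 1×2→1 − 1×1→0
Count of 5: 1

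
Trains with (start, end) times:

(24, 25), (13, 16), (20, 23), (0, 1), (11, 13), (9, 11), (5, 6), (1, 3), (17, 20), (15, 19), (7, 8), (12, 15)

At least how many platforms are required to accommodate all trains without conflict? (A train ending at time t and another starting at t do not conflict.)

2

starts: [0, 1, 5, 7, 9, 11, 12, 13, 15, 17, 20, 24]
ends:   [1, 3, 6, 8, 11, 13, 15, 16, 19, 20, 23, 25]
s0→1 e1→0 s1→1 e3→0 s5→1 e6→0 s7→1 e8→0 s9→1 e11→0 s11→1 s12→2  — peak 2.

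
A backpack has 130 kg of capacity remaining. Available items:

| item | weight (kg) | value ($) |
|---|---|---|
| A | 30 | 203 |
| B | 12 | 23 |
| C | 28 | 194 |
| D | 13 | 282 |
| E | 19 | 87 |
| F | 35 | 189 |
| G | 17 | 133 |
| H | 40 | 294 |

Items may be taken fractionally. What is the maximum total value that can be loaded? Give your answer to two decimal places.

Sort by value per unit weight and fill in that order.
Ratios (sorted): D 21.69, G 7.82, H 7.35, C 6.93, A 6.77, F 5.40, E 4.58, B 1.92
take D (13 @ 282); take G (17 @ 133); take H (40 @ 294); take C (28 @ 194); take A (30 @ 203); take 2/35 of F → 10.80. Capacity used 130/130.
Total value = 1116.80

1116.80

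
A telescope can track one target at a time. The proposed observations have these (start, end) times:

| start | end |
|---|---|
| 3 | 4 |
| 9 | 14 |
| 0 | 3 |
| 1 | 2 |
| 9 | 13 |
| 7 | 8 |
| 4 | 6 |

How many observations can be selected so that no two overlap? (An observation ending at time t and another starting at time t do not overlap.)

5

Order by finish time; keep every interval that doesn't clash with the previous kept one.
Sorted by end: (1,2)  (0,3)  (3,4)  (4,6)  (7,8)  (9,13)  (9,14)
take (1,2); skip (0,3); take (3,4); take (4,6); take (7,8); take (9,13); skip (9,14).
Selected 5 observations.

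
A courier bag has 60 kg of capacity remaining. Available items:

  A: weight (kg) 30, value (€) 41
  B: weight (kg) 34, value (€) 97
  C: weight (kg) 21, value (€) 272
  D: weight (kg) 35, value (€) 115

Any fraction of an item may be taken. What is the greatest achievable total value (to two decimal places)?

Order: C (272/21=12.95) > D (115/35=3.29) > B (97/34=2.85) > A (41/30=1.37)
Fill: take C (21 @ 272) → take D (35 @ 115) → take 4/34 of B → 11.41; 60/60 used.
Total value = 398.41

398.41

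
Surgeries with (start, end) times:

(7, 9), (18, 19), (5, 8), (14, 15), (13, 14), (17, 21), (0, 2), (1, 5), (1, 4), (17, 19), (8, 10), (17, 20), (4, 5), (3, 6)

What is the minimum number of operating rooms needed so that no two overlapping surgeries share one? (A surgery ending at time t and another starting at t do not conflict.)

starts: [0, 1, 1, 3, 4, 5, 7, 8, 13, 14, 17, 17, 17, 18]
ends:   [2, 4, 5, 5, 6, 8, 9, 10, 14, 15, 19, 19, 20, 21]
s0→1 s1→2 s1→3 e2→2 s3→3 e4→2 s4→3 e5→2 e5→1 s5→2 e6→1 s7→2 e8→1 s8→2 e9→1 e10→0 s13→1 e14→0 s14→1 e15→0 s17→1 s17→2 s17→3 s18→4  — peak 4.

4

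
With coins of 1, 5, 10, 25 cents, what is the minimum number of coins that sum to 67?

6

Greedy: take as many of the largest coin as possible, then repeat with the remainder.
67 − 2×25→17 − 1×10→7 − 1×5→2 − 2×1→0
Total coins = 2 + 1 + 1 + 2 = 6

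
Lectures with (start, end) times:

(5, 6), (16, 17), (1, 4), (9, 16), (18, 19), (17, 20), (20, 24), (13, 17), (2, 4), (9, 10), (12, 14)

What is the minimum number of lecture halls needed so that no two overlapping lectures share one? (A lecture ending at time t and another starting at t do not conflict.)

3

Count concurrent intervals with a sweep; the peak is the room count.
Events (time:±→running): 1:+→1 2:+→2 4:-→1 4:-→0 5:+→1 6:-→0 9:+→1 9:+→2 10:-→1 12:+→2 13:+→3 … peak 3.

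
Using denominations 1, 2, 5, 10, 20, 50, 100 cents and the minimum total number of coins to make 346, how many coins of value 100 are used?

Greedy: take as many of the largest coin as possible, then repeat with the remainder.
346 = 3×100 + 2×20 + 1×5 + 1×1
Count of 100: 3

3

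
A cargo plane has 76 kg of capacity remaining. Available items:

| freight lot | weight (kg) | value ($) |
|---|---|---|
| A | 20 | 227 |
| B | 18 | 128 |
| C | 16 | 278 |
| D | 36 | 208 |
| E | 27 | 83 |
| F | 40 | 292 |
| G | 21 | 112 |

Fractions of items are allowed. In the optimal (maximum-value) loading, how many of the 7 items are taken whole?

Ratios (sorted): C 17.38, A 11.35, F 7.30, B 7.11, D 5.78, G 5.33, E 3.07
take C (16 @ 278); take A (20 @ 227); take F (40 @ 292). Capacity used 76/76.
3 item(s) taken whole.

3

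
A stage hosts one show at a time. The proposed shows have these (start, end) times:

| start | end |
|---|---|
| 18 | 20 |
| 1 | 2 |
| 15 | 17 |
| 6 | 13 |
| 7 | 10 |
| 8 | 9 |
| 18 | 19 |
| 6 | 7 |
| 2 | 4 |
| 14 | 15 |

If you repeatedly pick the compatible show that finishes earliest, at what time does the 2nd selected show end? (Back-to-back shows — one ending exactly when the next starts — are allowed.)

4

Order by finish time; keep every interval that doesn't clash with the previous kept one.
By end time: (1,2), (2,4), (6,7), (8,9), (7,10), (6,13), (14,15), (15,17), (18,19), (18,20).
Pick (1,2); next start ≥ 2 → (2,4); next start ≥ 4 → (6,7); next start ≥ 7 → (8,9); next start ≥ 9 → (14,15); next start ≥ 15 → (15,17); next start ≥ 17 → (18,19).
Selected: (1,2) (2,4) (6,7) (8,9) (14,15) (15,17) (18,19)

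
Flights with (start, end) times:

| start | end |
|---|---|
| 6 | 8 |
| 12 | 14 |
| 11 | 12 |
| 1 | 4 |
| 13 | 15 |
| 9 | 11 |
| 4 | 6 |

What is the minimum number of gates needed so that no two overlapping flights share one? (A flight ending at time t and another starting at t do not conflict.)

Events (time:±→running): 1:+→1 4:-→0 4:+→1 6:-→0 6:+→1 8:-→0 9:+→1 11:-→0 11:+→1 12:-→0 12:+→1 13:+→2 … peak 2.

2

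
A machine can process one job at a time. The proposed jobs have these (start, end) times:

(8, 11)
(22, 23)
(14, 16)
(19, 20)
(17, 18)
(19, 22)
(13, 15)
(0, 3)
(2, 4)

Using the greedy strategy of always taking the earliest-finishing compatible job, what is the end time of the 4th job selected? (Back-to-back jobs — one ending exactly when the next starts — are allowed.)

18

Sort by end time and greedily take each interval whose start is ≥ the last chosen end.
Sorted by end: (0,3)  (2,4)  (8,11)  (13,15)  (14,16)  (17,18)  (19,20)  (19,22)  (22,23)
take (0,3); take (8,11); take (13,15); take (17,18); take (19,20); take (22,23).
Selected: (0,3) (8,11) (13,15) (17,18) (19,20) (22,23)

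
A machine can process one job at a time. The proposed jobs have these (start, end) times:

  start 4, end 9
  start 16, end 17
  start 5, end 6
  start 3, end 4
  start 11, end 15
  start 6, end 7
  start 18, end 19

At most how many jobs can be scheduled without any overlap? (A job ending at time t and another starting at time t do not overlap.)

By end time: (3,4), (5,6), (6,7), (4,9), (11,15), (16,17), (18,19).
Pick (3,4); next start ≥ 4 → (5,6); next start ≥ 6 → (6,7); next start ≥ 7 → (11,15); next start ≥ 15 → (16,17); next start ≥ 17 → (18,19).
Selected 6 jobs.

6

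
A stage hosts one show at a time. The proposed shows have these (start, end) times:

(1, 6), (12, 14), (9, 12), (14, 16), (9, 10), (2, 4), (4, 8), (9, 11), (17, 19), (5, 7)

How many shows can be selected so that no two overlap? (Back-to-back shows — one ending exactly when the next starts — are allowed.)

6

By end time: (2,4), (1,6), (5,7), (4,8), (9,10), (9,11), (9,12), (12,14), (14,16), (17,19).
Pick (2,4); next start ≥ 4 → (5,7); next start ≥ 7 → (9,10); next start ≥ 10 → (12,14); next start ≥ 14 → (14,16); next start ≥ 16 → (17,19).
Selected 6 shows.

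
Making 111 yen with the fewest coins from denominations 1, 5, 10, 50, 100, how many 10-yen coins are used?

1

Use the largest denomination that fits, subtract, and repeat.
111 = 1×100 + 1×10 + 1×1
Count of 10: 1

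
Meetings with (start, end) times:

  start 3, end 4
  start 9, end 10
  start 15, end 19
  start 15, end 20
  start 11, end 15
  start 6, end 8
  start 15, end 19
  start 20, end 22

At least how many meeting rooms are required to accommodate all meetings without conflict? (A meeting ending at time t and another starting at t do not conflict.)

3

Count concurrent intervals with a sweep; the peak is the room count.
Events (time:±→running): 3:+→1 4:-→0 6:+→1 8:-→0 9:+→1 10:-→0 11:+→1 15:-→0 15:+→1 15:+→2 15:+→3 … peak 3.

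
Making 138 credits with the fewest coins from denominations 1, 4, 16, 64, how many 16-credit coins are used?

138 − 2×64→10 − 2×4→2 − 2×1→0
Count of 16: 0

0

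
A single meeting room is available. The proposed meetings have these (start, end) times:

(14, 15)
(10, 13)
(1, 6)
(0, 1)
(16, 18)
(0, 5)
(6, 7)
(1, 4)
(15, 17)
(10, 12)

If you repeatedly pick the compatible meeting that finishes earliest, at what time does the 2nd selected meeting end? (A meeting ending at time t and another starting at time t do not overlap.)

4

Order by finish time; keep every interval that doesn't clash with the previous kept one.
By end time: (0,1), (1,4), (0,5), (1,6), (6,7), (10,12), (10,13), (14,15), (15,17), (16,18).
Pick (0,1); next start ≥ 1 → (1,4); next start ≥ 4 → (6,7); next start ≥ 7 → (10,12); next start ≥ 12 → (14,15); next start ≥ 15 → (15,17).
Selected: (0,1) (1,4) (6,7) (10,12) (14,15) (15,17)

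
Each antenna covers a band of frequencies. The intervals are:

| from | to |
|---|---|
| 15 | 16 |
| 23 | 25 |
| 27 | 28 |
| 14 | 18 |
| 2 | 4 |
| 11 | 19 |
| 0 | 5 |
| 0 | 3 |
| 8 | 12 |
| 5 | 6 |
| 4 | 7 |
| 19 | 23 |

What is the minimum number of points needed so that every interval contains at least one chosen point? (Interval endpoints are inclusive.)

6

Process intervals by earliest right end; each time one isn't hit yet, stab at its right endpoint.
By right end: [0,3]  [2,4]  [0,5]  [5,6]  [4,7]  [8,12]  [15,16]  [14,18]  [11,19]  [19,23]  [23,25]  [27,28]
[0,3] uncovered → point at 3; [5,6] uncovered → point at 6; [8,12] uncovered → point at 12; [15,16] uncovered → point at 16; [19,23] uncovered → point at 23; [27,28] uncovered → point at 28.
Points: 3, 6, 12, 16, 23, 28 (6 total).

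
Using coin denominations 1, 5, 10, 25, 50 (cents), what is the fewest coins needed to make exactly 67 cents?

Use the largest denomination that fits, subtract, and repeat.
67 − 1×50→17 − 1×10→7 − 1×5→2 − 2×1→0
Total coins = 1 + 1 + 1 + 2 = 5

5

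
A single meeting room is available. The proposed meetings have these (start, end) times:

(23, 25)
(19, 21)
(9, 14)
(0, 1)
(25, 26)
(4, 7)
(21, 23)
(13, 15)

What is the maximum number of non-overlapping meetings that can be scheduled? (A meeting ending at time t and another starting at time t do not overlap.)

7

Greedy by earliest finish: after sorting by end time, pick each interval compatible with the last pick.
By end time: (0,1), (4,7), (9,14), (13,15), (19,21), (21,23), (23,25), (25,26).
Pick (0,1); next start ≥ 1 → (4,7); next start ≥ 7 → (9,14); next start ≥ 14 → (19,21); next start ≥ 21 → (21,23); next start ≥ 23 → (23,25); next start ≥ 25 → (25,26).
Selected 7 meetings.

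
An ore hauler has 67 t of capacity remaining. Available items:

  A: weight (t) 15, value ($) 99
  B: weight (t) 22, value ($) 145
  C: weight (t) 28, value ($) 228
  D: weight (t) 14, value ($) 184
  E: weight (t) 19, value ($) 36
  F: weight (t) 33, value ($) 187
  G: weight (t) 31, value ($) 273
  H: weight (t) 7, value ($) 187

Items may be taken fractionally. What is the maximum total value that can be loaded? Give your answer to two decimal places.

766.14

Greedy by value/weight ratio, highest first.
Order: H (187/7=26.71) > D (184/14=13.14) > G (273/31=8.81) > C (228/28=8.14) > A (99/15=6.60) > B (145/22=6.59) > F (187/33=5.67) > E (36/19=1.89)
Fill: take H (7 @ 187) → take D (14 @ 184) → take G (31 @ 273) → take 15/28 of C → 122.14; 67/67 used.
Total value = 766.14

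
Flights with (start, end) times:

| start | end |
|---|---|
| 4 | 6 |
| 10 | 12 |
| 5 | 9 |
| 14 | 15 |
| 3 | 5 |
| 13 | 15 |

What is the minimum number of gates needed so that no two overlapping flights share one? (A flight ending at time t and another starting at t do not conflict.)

Count concurrent intervals with a sweep; the peak is the room count.
starts: [3, 4, 5, 10, 13, 14]
ends:   [5, 6, 9, 12, 15, 15]
s3→1 s4→2  — peak 2.

2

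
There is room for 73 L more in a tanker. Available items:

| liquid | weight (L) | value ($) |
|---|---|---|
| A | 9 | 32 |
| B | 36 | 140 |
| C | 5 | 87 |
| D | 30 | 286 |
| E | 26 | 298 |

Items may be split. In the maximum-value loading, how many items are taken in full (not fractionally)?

Order: C (87/5=17.40) > E (298/26=11.46) > D (286/30=9.53) > B (140/36=3.89) > A (32/9=3.56)
Fill: take C (5 @ 87) → take E (26 @ 298) → take D (30 @ 286) → take 12/36 of B → 46.67; 73/73 used.
3 item(s) taken whole; one partial (take 12/36 of B).

3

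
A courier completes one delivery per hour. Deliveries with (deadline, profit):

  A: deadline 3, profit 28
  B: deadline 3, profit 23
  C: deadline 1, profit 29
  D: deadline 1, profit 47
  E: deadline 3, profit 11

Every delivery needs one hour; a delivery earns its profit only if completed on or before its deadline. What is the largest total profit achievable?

98

By profit: D(d1,47), C(d1,29), A(d3,28), B(d3,23), E(d3,11)
D→slot 1; C skipped; A→slot 3; B→slot 2; E skipped.
Profit = 47 + 23 + 28 = 98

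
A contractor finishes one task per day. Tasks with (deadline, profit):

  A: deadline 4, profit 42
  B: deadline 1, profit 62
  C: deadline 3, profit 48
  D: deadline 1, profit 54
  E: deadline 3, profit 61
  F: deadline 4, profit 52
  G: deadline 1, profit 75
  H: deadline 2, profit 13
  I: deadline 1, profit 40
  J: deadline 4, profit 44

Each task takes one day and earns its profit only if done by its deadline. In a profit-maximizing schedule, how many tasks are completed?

4

By profit: G(d1,75), B(d1,62), E(d3,61), D(d1,54), F(d4,52), C(d3,48), J(d4,44), A(d4,42), I(d1,40), H(d2,13)
G→slot 1; B skipped; E→slot 3; D skipped; F→slot 4; C→slot 2; J skipped; A skipped; I skipped; H skipped.
4 of 10 scheduled.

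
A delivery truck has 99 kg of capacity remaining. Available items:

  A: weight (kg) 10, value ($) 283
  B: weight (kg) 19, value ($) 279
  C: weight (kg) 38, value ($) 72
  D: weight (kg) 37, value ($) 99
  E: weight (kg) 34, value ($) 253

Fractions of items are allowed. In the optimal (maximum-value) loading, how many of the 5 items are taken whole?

Sort by value per unit weight and fill in that order.
Order: A (283/10=28.30) > B (279/19=14.68) > E (253/34=7.44) > D (99/37=2.68) > C (72/38=1.89)
Fill: take A (10 @ 283) → take B (19 @ 279) → take E (34 @ 253) → take 36/37 of D → 96.32; 99/99 used.
3 item(s) taken whole; one partial (take 36/37 of D).

3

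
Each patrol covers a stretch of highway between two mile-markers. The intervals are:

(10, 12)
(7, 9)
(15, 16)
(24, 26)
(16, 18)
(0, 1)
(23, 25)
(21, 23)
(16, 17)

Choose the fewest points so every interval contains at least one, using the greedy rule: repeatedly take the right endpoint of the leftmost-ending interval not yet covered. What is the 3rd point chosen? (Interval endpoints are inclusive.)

Sort by right endpoint; whenever an interval is uncovered, place a point at its right end.
Sorted: [0,1] [7,9] [10,12] [15,16] [16,17] [16,18] [21,23] [23,25] [24,26]
{[0,1]} hit by 1; {[7,9]} hit by 9; {[10,12]} hit by 12; {[15,16],[16,17],[16,18]} hit by 16; {[21,23],[23,25]} hit by 23; {[24,26]} hit by 26.
Points: 1, 9, 12, 16, 23, 26 (6 total).

12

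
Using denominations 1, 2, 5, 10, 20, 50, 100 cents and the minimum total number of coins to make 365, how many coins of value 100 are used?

3

365 = 3×100 + 1×50 + 1×10 + 1×5
Count of 100: 3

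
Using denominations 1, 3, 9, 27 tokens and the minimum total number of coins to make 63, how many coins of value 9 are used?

1

63 = 2×27 + 1×9
Count of 9: 1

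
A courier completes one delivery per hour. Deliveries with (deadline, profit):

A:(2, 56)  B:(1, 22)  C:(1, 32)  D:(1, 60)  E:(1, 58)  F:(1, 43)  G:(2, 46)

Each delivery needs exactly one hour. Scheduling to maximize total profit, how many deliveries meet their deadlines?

Take jobs in profit order; each goes to the latest open slot no later than its deadline.
By profit: D(d1,60), E(d1,58), A(d2,56), G(d2,46), F(d1,43), C(d1,32), B(d1,22)
D→slot 1; E skipped; A→slot 2; G skipped; F skipped; C skipped; B skipped.
2 of 7 scheduled.

2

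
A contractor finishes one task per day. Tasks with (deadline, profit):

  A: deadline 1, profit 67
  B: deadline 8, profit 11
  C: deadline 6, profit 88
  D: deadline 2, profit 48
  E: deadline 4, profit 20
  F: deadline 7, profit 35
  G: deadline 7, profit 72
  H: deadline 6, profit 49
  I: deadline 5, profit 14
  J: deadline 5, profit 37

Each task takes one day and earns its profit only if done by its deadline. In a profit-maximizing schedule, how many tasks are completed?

Take jobs in profit order; each goes to the latest open slot no later than its deadline.
By profit: C(d6,88), G(d7,72), A(d1,67), H(d6,49), D(d2,48), J(d5,37), F(d7,35), E(d4,20), I(d5,14), B(d8,11)
C→slot 6; G→slot 7; A→slot 1; H→slot 5; D→slot 2; J→slot 4; F→slot 3; E skipped; I skipped; B→slot 8.
8 of 10 scheduled.

8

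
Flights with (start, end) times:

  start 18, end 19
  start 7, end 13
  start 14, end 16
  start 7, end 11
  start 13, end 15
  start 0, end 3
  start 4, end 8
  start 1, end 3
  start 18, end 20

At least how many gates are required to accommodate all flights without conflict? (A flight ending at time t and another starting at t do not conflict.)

3

starts: [0, 1, 4, 7, 7, 13, 14, 18, 18]
ends:   [3, 3, 8, 11, 13, 15, 16, 19, 20]
s0→1 s1→2 e3→1 e3→0 s4→1 s7→2 s7→3  — peak 3.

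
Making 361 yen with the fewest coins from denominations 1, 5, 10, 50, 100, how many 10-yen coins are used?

Use the largest denomination that fits, subtract, and repeat.
361 − 3×100→61 − 1×50→11 − 1×10→1 − 1×1→0
Count of 10: 1

1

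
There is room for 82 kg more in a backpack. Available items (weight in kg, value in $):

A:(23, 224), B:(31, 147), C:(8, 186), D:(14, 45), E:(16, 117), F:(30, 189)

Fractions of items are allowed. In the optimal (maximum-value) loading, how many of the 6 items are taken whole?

4

Greedy by value/weight ratio, highest first.
Ratios (sorted): C 23.25, A 9.74, E 7.31, F 6.30, B 4.74, D 3.21
take C (8 @ 186); take A (23 @ 224); take E (16 @ 117); take F (30 @ 189); take 5/31 of B → 23.71. Capacity used 82/82.
4 item(s) taken whole; one partial (take 5/31 of B).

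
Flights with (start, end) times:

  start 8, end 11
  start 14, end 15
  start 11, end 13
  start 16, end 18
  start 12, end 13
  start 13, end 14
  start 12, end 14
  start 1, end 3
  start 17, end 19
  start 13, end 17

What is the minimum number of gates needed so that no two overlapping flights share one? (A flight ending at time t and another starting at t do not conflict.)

3

Count concurrent intervals with a sweep; the peak is the room count.
Events (time:±→running): 1:+→1 3:-→0 8:+→1 11:-→0 11:+→1 12:+→2 12:+→3 … peak 3.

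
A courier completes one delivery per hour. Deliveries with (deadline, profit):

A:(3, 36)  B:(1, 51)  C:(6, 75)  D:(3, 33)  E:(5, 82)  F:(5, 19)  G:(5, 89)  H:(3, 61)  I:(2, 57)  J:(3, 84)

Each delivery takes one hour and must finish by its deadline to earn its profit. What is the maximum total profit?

448

Profit order: G=89 J=84 E=82 C=75 H=61 I=57 B=51 A=36 D=33 F=19
Assign: G→slot 5, J→slot 3, E→slot 4, C→slot 6, H→slot 2, I→slot 1, B skipped, A skipped, D skipped, F skipped.
Slots: [1:I] [2:H] [3:J] [4:E] [5:G] [6:C]
Profit = 57 + 61 + 84 + 82 + 89 + 75 = 448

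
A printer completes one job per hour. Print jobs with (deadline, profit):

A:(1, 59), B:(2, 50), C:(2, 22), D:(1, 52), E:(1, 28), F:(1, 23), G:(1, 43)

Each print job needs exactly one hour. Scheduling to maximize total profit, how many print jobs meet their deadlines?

Sort by profit descending; place each in the latest free slot ≤ its deadline.
Profit order: A=59 D=52 B=50 G=43 E=28 F=23 C=22
Assign: A→slot 1, D skipped, B→slot 2, G skipped, E skipped, F skipped, C skipped.
Slots: [1:A] [2:B]
2 of 7 scheduled.

2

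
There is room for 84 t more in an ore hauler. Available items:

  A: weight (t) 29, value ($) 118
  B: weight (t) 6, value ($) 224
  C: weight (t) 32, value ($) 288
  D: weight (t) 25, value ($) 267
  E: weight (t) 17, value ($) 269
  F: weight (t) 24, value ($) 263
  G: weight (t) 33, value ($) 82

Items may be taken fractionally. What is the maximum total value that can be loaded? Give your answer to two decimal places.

1131.00

Sort by value per unit weight and fill in that order.
Ratios (sorted): B 37.33, E 15.82, F 10.96, D 10.68, C 9.00, A 4.07, G 2.48
take B (6 @ 224); take E (17 @ 269); take F (24 @ 263); take D (25 @ 267); take 12/32 of C → 108.00. Capacity used 84/84.
Total value = 1131.00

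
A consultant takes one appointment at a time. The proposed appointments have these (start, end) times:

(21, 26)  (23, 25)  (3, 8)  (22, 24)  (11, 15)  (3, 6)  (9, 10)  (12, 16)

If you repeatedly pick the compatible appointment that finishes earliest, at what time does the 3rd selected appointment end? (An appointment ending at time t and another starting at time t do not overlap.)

Sort by end time and greedily take each interval whose start is ≥ the last chosen end.
Sorted by end: (3,6)  (3,8)  (9,10)  (11,15)  (12,16)  (22,24)  (23,25)  (21,26)
take (3,6); take (9,10); take (11,15); take (22,24).
Selected: (3,6) (9,10) (11,15) (22,24)

15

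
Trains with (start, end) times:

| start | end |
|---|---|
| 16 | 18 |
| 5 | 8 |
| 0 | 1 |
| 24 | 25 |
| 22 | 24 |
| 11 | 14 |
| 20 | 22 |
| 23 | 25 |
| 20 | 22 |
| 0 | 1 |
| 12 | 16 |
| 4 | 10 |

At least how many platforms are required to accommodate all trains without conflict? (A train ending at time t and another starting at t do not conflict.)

starts: [0, 0, 4, 5, 11, 12, 16, 20, 20, 22, 23, 24]
ends:   [1, 1, 8, 10, 14, 16, 18, 22, 22, 24, 25, 25]
s0→1 s0→2  — peak 2.

2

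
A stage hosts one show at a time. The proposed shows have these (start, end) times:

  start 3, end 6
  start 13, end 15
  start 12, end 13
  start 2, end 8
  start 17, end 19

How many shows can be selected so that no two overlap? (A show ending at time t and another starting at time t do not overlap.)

Sorted by end: (3,6)  (2,8)  (12,13)  (13,15)  (17,19)
take (3,6); skip (2,8); take (12,13); take (13,15); take (17,19).
Selected 4 shows.

4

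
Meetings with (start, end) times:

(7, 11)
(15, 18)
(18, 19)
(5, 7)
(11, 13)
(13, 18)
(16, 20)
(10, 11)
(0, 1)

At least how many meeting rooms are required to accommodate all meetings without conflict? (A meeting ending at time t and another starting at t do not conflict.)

The answer is the maximum number of intervals overlapping at any instant.
starts: [0, 5, 7, 10, 11, 13, 15, 16, 18]
ends:   [1, 7, 11, 11, 13, 18, 18, 19, 20]
s0→1 e1→0 s5→1 e7→0 s7→1 s10→2 e11→1 e11→0 s11→1 e13→0 s13→1 s15→2 s16→3  — peak 3.

3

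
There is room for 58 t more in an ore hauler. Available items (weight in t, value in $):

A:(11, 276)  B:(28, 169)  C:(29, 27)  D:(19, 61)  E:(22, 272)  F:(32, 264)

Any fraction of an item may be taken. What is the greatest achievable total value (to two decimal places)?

Greedy by value/weight ratio, highest first.
Order: A (276/11=25.09) > E (272/22=12.36) > F (264/32=8.25) > B (169/28=6.04) > D (61/19=3.21) > C (27/29=0.93)
Fill: take A (11 @ 276) → take E (22 @ 272) → take 25/32 of F → 206.25; 58/58 used.
Total value = 754.25

754.25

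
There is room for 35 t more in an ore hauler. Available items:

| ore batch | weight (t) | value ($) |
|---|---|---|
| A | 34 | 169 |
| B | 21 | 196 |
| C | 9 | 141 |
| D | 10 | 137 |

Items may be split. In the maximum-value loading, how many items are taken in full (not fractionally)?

Ratios (sorted): C 15.67, D 13.70, B 9.33, A 4.97
take C (9 @ 141); take D (10 @ 137); take 16/21 of B → 149.33. Capacity used 35/35.
2 item(s) taken whole; one partial (take 16/21 of B).

2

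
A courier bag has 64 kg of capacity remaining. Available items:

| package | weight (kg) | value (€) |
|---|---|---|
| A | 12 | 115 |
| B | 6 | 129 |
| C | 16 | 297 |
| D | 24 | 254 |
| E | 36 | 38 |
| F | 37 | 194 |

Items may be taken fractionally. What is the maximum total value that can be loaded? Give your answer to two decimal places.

826.46

Greedy by value/weight ratio, highest first.
Ratios (sorted): B 21.50, C 18.56, D 10.58, A 9.58, F 5.24, E 1.06
take B (6 @ 129); take C (16 @ 297); take D (24 @ 254); take A (12 @ 115); take 6/37 of F → 31.46. Capacity used 64/64.
Total value = 826.46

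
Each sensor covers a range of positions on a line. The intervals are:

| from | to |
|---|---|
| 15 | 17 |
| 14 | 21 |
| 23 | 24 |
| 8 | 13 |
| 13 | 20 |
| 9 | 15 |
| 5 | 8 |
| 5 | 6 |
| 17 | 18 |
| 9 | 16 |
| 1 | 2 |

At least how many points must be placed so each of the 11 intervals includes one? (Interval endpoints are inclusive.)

5

By right end: [1,2]  [5,6]  [5,8]  [8,13]  [9,15]  [9,16]  [15,17]  [17,18]  [13,20]  [14,21]  [23,24]
[1,2] uncovered → point at 2; [5,6] uncovered → point at 6; [8,13] uncovered → point at 13; [15,17] uncovered → point at 17; [23,24] uncovered → point at 24.
Points: 2, 6, 13, 17, 24 (5 total).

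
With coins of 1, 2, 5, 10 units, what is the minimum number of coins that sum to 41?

41 − 4×10→1 − 1×1→0
Total coins = 4 + 1 = 5

5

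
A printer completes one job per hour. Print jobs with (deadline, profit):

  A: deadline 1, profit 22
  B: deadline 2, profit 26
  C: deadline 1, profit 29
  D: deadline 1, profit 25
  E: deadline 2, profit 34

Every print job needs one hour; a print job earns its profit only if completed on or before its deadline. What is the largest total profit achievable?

63

Take jobs in profit order; each goes to the latest open slot no later than its deadline.
By profit: E(d2,34), C(d1,29), B(d2,26), D(d1,25), A(d1,22)
E→slot 2; C→slot 1; B skipped; D skipped; A skipped.
Profit = 29 + 34 = 63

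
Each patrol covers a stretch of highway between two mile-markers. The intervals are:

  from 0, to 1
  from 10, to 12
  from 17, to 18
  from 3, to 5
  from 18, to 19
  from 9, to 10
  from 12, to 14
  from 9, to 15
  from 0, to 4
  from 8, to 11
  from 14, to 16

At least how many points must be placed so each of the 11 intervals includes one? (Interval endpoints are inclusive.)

Process intervals by earliest right end; each time one isn't hit yet, stab at its right endpoint.
By right end: [0,1]  [0,4]  [3,5]  [9,10]  [8,11]  [10,12]  [12,14]  [9,15]  [14,16]  [17,18]  [18,19]
[0,1] uncovered → point at 1; [3,5] uncovered → point at 5; [9,10] uncovered → point at 10; [12,14] uncovered → point at 14; [17,18] uncovered → point at 18.
Points: 1, 5, 10, 14, 18 (5 total).

5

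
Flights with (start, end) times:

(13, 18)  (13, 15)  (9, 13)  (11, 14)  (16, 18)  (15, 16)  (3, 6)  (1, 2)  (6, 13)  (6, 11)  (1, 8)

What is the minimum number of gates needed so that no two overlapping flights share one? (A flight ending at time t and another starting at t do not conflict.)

The answer is the maximum number of intervals overlapping at any instant.
starts: [1, 1, 3, 6, 6, 9, 11, 13, 13, 15, 16]
ends:   [2, 6, 8, 11, 13, 13, 14, 15, 16, 18, 18]
s1→1 s1→2 e2→1 s3→2 e6→1 s6→2 s6→3  — peak 3.

3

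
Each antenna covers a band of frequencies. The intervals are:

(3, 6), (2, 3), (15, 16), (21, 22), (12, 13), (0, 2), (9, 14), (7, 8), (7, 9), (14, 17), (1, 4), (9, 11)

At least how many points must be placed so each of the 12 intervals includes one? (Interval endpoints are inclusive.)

7

By right end: [0,2]  [2,3]  [1,4]  [3,6]  [7,8]  [7,9]  [9,11]  [12,13]  [9,14]  [15,16]  [14,17]  [21,22]
[0,2] uncovered → point at 2; [3,6] uncovered → point at 6; [7,8] uncovered → point at 8; [9,11] uncovered → point at 11; [12,13] uncovered → point at 13; [15,16] uncovered → point at 16; [21,22] uncovered → point at 22.
Points: 2, 6, 8, 11, 13, 16, 22 (7 total).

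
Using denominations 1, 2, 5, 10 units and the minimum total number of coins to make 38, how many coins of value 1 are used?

1

Greedy: take as many of the largest coin as possible, then repeat with the remainder.
38 = 3×10 + 1×5 + 1×2 + 1×1
Count of 1: 1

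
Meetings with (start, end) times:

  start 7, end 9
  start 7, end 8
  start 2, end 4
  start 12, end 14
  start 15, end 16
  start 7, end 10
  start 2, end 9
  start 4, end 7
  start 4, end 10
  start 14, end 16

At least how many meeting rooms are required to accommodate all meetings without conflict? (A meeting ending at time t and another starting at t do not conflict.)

5

Count concurrent intervals with a sweep; the peak is the room count.
starts: [2, 2, 4, 4, 7, 7, 7, 12, 14, 15]
ends:   [4, 7, 8, 9, 9, 10, 10, 14, 16, 16]
s2→1 s2→2 e4→1 s4→2 s4→3 e7→2 s7→3 s7→4 s7→5  — peak 5.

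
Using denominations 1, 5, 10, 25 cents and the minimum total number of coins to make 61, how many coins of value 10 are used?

1

Greedy: take as many of the largest coin as possible, then repeat with the remainder.
61 − 2×25→11 − 1×10→1 − 1×1→0
Count of 10: 1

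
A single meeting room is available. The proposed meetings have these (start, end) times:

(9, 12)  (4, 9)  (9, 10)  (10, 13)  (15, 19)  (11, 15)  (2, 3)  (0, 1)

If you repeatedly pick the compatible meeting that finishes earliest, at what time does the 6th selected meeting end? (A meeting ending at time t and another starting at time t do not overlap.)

Sort by end time and greedily take each interval whose start is ≥ the last chosen end.
Sorted by end: (0,1)  (2,3)  (4,9)  (9,10)  (9,12)  (10,13)  (11,15)  (15,19)
take (0,1); take (2,3); take (4,9); take (9,10); take (10,13); take (15,19).
Selected: (0,1) (2,3) (4,9) (9,10) (10,13) (15,19)

19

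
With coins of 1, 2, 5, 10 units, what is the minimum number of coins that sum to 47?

47 − 4×10→7 − 1×5→2 − 1×2→0
Total coins = 4 + 1 + 1 = 6

6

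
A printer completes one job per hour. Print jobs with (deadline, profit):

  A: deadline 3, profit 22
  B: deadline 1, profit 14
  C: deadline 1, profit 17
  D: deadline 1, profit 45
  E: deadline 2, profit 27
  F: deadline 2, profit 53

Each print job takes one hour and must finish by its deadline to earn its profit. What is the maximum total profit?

By profit: F(d2,53), D(d1,45), E(d2,27), A(d3,22), C(d1,17), B(d1,14)
F→slot 2; D→slot 1; E skipped; A→slot 3; C skipped; B skipped.
Profit = 45 + 53 + 22 = 120

120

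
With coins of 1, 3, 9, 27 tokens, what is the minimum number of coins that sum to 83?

5

83 = 3×27 + 2×1
Total coins = 3 + 2 = 5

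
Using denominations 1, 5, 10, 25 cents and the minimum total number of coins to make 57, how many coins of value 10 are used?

57 = 2×25 + 1×5 + 2×1
Count of 10: 0

0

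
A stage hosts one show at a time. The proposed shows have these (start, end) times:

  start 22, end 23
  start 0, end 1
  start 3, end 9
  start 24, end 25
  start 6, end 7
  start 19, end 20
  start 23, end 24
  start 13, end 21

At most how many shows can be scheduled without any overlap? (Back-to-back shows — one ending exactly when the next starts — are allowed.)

Greedy by earliest finish: after sorting by end time, pick each interval compatible with the last pick.
Sorted by end: (0,1)  (6,7)  (3,9)  (19,20)  (13,21)  (22,23)  (23,24)  (24,25)
take (0,1); take (6,7); take (19,20); take (22,23); take (23,24); take (24,25).
Selected 6 shows.

6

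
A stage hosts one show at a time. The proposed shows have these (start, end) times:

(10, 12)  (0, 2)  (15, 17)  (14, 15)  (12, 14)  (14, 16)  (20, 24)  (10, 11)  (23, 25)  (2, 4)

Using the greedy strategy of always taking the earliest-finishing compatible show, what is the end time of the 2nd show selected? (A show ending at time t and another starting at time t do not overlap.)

Order by finish time; keep every interval that doesn't clash with the previous kept one.
By end time: (0,2), (2,4), (10,11), (10,12), (12,14), (14,15), (14,16), (15,17), (20,24), (23,25).
Pick (0,2); next start ≥ 2 → (2,4); next start ≥ 4 → (10,11); next start ≥ 11 → (12,14); next start ≥ 14 → (14,15); next start ≥ 15 → (15,17); next start ≥ 17 → (20,24).
Selected: (0,2) (2,4) (10,11) (12,14) (14,15) (15,17) (20,24)

4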